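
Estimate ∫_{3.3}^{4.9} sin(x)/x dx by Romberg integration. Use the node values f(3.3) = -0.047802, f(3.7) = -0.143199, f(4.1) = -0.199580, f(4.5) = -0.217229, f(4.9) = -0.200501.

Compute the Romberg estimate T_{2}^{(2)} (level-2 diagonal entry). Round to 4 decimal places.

-0.2785

T_{0}^{(0)} (trapezoid, 1 panel, h=1.6000): -0.198642
T_{1}^{(0)} (trapezoid, 2 panels, h=0.8000): -0.258985
T_{2}^{(0)} (trapezoid, 4 panels, h=0.4000): -0.273664
T_{1}^{(1)} = -0.258985 + (-0.258985 − (-0.198642))/3 = -0.279099
T_{2}^{(1)} = -0.273664 + (-0.273664 − (-0.258985))/3 = -0.278557
T_{2}^{(2)} = -0.278557 + (-0.278557 − (-0.279099))/15 = -0.278521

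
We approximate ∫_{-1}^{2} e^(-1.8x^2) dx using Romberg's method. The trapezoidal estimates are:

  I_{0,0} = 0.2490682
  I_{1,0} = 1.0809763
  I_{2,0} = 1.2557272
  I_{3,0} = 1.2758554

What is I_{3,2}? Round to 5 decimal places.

1.28047

Richardson extrapolation on the trapezoidal column (denominator 4−1=3):
I_{2,1} = 1.2557272 + (1.2557272 − 1.0809763)/3 = 1.3139775
I_{3,1} = (4·1.2758554 − 1.2557272) / 3 = 1.2825648
I_{3,2} = 1.2825648 + (1.2825648 − 1.3139775)/15 = 1.2804706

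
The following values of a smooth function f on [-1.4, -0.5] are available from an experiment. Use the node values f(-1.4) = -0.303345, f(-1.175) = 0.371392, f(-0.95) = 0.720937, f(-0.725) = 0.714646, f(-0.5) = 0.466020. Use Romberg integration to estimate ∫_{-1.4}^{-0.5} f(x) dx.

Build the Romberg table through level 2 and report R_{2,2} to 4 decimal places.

0.4454

R_{0,0} (trapezoid, 1 panel, h=0.9000): 0.073204
R_{1,0} (trapezoid, 2 panels, h=0.4500): 0.361024
R_{2,0} (trapezoid, 4 panels, h=0.2250): 0.424870
R_{1,1} = 0.361024 + (0.361024 − 0.073204)/3 = 0.456964
R_{2,1} = 0.424870 + (0.424870 − 0.361024)/3 = 0.446152
R_{2,2} = 0.446152 + (0.446152 − 0.456964)/15 = 0.445431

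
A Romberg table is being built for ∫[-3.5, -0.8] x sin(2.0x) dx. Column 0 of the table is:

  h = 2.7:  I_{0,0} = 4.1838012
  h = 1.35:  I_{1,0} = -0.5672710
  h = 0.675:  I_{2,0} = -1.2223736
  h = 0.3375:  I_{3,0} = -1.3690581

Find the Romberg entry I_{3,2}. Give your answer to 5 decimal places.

-1.41643

Richardson extrapolation on the trapezoidal column (denominator 4−1=3):
I_{2,1} = -1.2223736 + (-1.2223736 − (-0.5672710))/3 = -1.4407411
I_{3,1} = (4·(-1.3690581) − (-1.2223736)) / 3 = -1.4179529
I_{3,2} = (16·(-1.4179529) − (-1.4407411)) / 15 = -1.4164337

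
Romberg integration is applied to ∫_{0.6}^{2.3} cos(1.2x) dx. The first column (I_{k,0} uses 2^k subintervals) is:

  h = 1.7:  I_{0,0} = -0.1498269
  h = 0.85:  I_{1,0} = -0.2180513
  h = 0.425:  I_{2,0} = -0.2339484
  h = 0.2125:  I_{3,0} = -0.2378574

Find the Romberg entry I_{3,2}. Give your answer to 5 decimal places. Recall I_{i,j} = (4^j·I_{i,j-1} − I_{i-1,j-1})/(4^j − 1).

-0.23915

Richardson extrapolation on the trapezoidal column (denominator 4−1=3):
I_{2,1} = (4·(-0.2339484) − (-0.2180513)) / 3 = -0.2392474
I_{3,1} = -0.2378574 + (-0.2378574 − (-0.2339484))/3 = -0.2391604
I_{3,2} = -0.2391604 + (-0.2391604 − (-0.2392474))/15 = -0.2391546
(Column j=1 coincides with Simpson's rule on the same nodes.)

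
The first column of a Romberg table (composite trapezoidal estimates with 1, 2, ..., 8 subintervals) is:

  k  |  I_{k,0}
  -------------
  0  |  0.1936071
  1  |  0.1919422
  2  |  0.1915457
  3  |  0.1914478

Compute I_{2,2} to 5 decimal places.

0.19142

I_{1,1} = 0.1919422 + (0.1919422 − 0.1936071)/3 = 0.1913872
I_{2,1} = 0.1915457 + (0.1915457 − 0.1919422)/3 = 0.1914135
I_{2,2} = (16·0.1914135 − 0.1913872) / 15 = 0.1914153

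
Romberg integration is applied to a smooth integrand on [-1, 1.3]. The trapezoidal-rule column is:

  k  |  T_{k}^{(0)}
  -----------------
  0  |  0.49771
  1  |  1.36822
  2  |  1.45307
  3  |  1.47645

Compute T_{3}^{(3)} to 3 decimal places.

1.485

Richardson extrapolation on the trapezoidal column (denominator 4−1=3):
T_{1}^{(1)} = 1.36822 + (1.36822 − 0.49771)/3 = 1.65839
T_{2}^{(1)} = 1.45307 + (1.45307 − 1.36822)/3 = 1.48135
T_{3}^{(1)} = (4·1.47645 − 1.45307) / 3 = 1.48424
T_{2}^{(2)} = (16·1.48135 − 1.65839) / 15 = 1.46955
T_{3}^{(2)} = (16·1.48424 − 1.48135) / 15 = 1.48443
T_{3}^{(3)} = (64·1.48443 − 1.46955) / 63 = 1.48467
(Column j=1 coincides with Simpson's rule on the same nodes.)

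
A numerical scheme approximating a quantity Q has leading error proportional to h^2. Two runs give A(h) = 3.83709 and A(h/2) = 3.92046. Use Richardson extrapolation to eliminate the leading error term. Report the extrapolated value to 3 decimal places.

The leading error scales as h^2; refining by a factor of 2 reduces it by 2^2 = 4.
Extrapolated value = (4·A(h/2) − A(h)) / (4 − 1)
= (4·3.92046 − 3.83709) / 3
= 11.84475 / 3 = 3.94825

3.948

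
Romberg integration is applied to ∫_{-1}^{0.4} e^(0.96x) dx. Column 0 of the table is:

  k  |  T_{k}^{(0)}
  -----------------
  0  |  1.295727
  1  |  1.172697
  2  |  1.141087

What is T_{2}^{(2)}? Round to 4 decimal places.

1.1305

T_{1}^{(1)} = 1.172697 + (1.172697 − 1.295727)/3 = 1.131687
T_{2}^{(1)} = 1.141087 + (1.141087 − 1.172697)/3 = 1.130550
T_{2}^{(2)} = (16·1.130550 − 1.131687) / 15 = 1.130474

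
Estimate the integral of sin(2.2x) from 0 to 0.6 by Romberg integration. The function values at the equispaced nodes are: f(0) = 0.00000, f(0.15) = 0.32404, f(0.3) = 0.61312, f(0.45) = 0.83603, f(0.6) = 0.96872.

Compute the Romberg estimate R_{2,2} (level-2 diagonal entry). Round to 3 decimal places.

0.342

R_{0,0} (trapezoid, 1 panel, h=0.6000): 0.29062
R_{1,0} (trapezoid, 2 panels, h=0.3000): 0.32924
R_{2,0} (trapezoid, 4 panels, h=0.1500): 0.33863
R_{1,1} = 0.32924 + (0.32924 − 0.29062)/3 = 0.34211
R_{2,1} = 0.33863 + (0.33863 − 0.32924)/3 = 0.34176
R_{2,2} = 0.34176 + (0.34176 − 0.34211)/15 = 0.34174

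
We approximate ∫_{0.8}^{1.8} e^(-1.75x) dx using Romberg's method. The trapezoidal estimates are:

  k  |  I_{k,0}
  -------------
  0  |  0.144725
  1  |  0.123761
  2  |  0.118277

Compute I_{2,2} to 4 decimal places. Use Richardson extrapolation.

I_{1,1} = 0.123761 + (0.123761 − 0.144725)/3 = 0.116773
I_{2,1} = (4·0.118277 − 0.123761) / 3 = 0.116449
I_{2,2} = 0.116449 + (0.116449 − 0.116773)/15 = 0.116427

0.1164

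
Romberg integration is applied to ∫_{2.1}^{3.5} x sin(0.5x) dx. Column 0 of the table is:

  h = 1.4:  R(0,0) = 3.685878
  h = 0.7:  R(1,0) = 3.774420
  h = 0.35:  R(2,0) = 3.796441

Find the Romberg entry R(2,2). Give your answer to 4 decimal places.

R(1,1) = 3.774420 + (3.774420 − 3.685878)/3 = 3.803934
R(2,1) = 3.796441 + (3.796441 − 3.774420)/3 = 3.803781
R(2,2) = 3.803781 + (3.803781 − 3.803934)/15 = 3.803771

3.8038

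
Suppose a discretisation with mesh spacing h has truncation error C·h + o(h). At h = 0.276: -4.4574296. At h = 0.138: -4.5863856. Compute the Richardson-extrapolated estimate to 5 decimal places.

-4.71534

The leading error scales as h; refining by a factor of 2 reduces it by 2^1 = 2.
Extrapolated value = (2·A(h/2) − A(h)) / (2 − 1)
= (2·(-4.5863856) − (-4.4574296)) / 1
= -4.7153416 / 1 = -4.7153416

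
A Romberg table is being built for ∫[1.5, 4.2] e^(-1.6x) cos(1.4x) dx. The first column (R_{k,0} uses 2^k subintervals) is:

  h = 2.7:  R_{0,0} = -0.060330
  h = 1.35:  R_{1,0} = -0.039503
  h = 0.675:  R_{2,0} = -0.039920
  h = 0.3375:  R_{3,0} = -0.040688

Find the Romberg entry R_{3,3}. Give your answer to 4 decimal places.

-0.0410

R_{1,1} = -0.039503 + (-0.039503 − (-0.060330))/3 = -0.032561
R_{2,1} = -0.039920 + (-0.039920 − (-0.039503))/3 = -0.040059
R_{3,1} = -0.040688 + (-0.040688 − (-0.039920))/3 = -0.040944
R_{2,2} = (16·(-0.040059) − (-0.032561)) / 15 = -0.040559
R_{3,2} = -0.040944 + (-0.040944 − (-0.040059))/15 = -0.041003
R_{3,3} = (64·(-0.041003) − (-0.040559)) / 63 = -0.041010
(Column j=1 coincides with Simpson's rule on the same nodes.)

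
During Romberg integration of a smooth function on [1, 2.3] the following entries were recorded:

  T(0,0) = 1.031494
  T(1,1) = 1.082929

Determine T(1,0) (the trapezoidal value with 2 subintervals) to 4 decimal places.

From T(1,1) = (4·T(1,0) − T(0,0))/3, solve for T(1,0):
4·T(1,0) = 3·1.082929 + 1.031494 = 4.280281
T(1,0) = 1.070070

1.0701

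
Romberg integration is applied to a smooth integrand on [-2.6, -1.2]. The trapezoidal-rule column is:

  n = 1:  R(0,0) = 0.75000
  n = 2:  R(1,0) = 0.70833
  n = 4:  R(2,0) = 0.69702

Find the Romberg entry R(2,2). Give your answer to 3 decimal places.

R(1,1) = (4·0.70833 − 0.75000) / 3 = 0.69444
R(2,1) = (4·0.69702 − 0.70833) / 3 = 0.69325
R(2,2) = (16·0.69325 − 0.69444) / 15 = 0.69317

0.693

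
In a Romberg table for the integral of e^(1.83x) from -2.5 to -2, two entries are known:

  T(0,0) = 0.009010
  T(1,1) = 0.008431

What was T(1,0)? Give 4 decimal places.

From T(1,1) = (4·T(1,0) − T(0,0))/3, solve for T(1,0):
4·T(1,0) = 3·0.008431 + 0.009010 = 0.034303
T(1,0) = 0.008576

0.0086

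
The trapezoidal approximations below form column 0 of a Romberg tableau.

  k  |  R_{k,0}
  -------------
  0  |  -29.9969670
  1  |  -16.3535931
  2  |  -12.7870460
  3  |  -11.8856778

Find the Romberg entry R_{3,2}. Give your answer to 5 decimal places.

Richardson extrapolation on the trapezoidal column (denominator 4−1=3):
R_{2,1} = -12.7870460 + (-12.7870460 − (-16.3535931))/3 = -11.5981970
R_{3,1} = -11.8856778 + (-11.8856778 − (-12.7870460))/3 = -11.5852217
R_{3,2} = -11.5852217 + (-11.5852217 − (-11.5981970))/15 = -11.5843567

-11.58436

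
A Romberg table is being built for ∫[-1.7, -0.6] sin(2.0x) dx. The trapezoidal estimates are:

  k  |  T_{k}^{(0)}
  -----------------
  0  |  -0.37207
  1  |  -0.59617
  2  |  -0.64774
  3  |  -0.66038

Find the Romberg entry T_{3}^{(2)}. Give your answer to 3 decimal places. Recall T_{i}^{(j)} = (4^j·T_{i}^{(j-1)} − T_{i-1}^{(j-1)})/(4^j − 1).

-0.665

Richardson extrapolation on the trapezoidal column (denominator 4−1=3):
T_{2}^{(1)} = (4·(-0.64774) − (-0.59617)) / 3 = -0.66493
T_{3}^{(1)} = (4·(-0.66038) − (-0.64774)) / 3 = -0.66459
T_{3}^{(2)} = (16·(-0.66459) − (-0.66493)) / 15 = -0.66457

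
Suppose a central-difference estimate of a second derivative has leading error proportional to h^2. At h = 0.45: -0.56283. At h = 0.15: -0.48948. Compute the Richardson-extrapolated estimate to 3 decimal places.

-0.480

Extrapolated value = (9·A(h/3) − A(h)) / (9 − 1)
= (9·(-0.48948) − (-0.56283)) / 8
= -3.84249 / 8 = -0.48031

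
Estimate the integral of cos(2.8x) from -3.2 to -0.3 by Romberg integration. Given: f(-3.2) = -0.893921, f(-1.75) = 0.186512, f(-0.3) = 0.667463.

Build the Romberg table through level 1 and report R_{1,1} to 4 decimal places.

0.2511

R_{0,0} (trapezoid, 1 panel, h=2.9000): -0.328364
R_{1,0} (trapezoid, 2 panels, h=1.4500): 0.106260
R_{1,1} = 0.106260 + (0.106260 − (-0.328364))/3 = 0.251135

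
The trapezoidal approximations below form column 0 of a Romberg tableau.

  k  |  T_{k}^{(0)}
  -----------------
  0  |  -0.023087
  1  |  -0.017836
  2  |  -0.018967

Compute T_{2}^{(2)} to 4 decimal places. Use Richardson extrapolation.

Richardson extrapolation on the trapezoidal column (denominator 4−1=3):
T_{1}^{(1)} = (4·(-0.017836) − (-0.023087)) / 3 = -0.016086
T_{2}^{(1)} = (4·(-0.018967) − (-0.017836)) / 3 = -0.019344
T_{2}^{(2)} = -0.019344 + (-0.019344 − (-0.016086))/15 = -0.019561

-0.0196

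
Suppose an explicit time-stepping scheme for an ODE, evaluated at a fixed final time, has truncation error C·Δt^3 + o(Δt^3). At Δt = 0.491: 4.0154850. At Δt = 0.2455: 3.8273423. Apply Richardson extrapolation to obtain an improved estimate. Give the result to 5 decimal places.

The leading error scales as Δt^3; refining by a factor of 2 reduces it by 2^3 = 8.
Extrapolated value = (8·A(Δt/2) − A(Δt)) / (8 − 1)
= (8·3.8273423 − 4.0154850) / 7
= 26.6032534 / 7 = 3.8004648

3.80046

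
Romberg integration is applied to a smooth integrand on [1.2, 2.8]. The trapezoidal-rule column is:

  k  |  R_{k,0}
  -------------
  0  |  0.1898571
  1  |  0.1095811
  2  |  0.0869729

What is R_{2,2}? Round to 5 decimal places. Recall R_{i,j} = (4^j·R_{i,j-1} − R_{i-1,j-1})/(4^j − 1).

0.07921

R_{1,1} = 0.1095811 + (0.1095811 − 0.1898571)/3 = 0.0828224
R_{2,1} = 0.0869729 + (0.0869729 − 0.1095811)/3 = 0.0794368
R_{2,2} = (16·0.0794368 − 0.0828224) / 15 = 0.0792111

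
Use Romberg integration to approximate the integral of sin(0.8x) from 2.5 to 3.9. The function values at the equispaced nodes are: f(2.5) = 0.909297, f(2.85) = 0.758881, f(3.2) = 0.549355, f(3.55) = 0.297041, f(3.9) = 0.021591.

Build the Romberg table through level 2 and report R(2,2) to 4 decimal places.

R(0,0) (trapezoid, 1 panel, h=1.4000): 0.651622
R(1,0) (trapezoid, 2 panels, h=0.7000): 0.710359
R(2,0) (trapezoid, 4 panels, h=0.3500): 0.724752
R(1,1) = 0.710359 + (0.710359 − 0.651622)/3 = 0.729938
R(2,1) = 0.724752 + (0.724752 − 0.710359)/3 = 0.729550
R(2,2) = 0.729550 + (0.729550 − 0.729938)/15 = 0.729524

0.7295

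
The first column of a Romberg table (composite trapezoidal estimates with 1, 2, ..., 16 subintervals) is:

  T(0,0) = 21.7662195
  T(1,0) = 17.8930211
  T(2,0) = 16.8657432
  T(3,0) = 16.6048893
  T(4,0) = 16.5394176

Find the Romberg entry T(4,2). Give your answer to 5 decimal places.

16.51757

T(3,1) = (4·16.6048893 − 16.8657432) / 3 = 16.5179380
T(4,1) = 16.5394176 + (16.5394176 − 16.6048893)/3 = 16.5175937
T(4,2) = (16·16.5175937 − 16.5179380) / 15 = 16.5175707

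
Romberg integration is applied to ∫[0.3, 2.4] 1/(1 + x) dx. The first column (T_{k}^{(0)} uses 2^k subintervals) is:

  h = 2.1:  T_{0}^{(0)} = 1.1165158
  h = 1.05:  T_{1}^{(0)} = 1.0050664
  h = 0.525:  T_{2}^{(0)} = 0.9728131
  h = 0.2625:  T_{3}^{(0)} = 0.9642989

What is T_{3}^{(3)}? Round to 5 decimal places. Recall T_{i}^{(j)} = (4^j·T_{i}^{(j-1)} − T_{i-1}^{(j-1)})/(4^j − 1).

Richardson extrapolation on the trapezoidal column (denominator 4−1=3):
T_{1}^{(1)} = (4·1.0050664 − 1.1165158) / 3 = 0.9679166
T_{2}^{(1)} = 0.9728131 + (0.9728131 − 1.0050664)/3 = 0.9620620
T_{3}^{(1)} = 0.9642989 + (0.9642989 − 0.9728131)/3 = 0.9614608
T_{2}^{(2)} = (16·0.9620620 − 0.9679166) / 15 = 0.9616717
T_{3}^{(2)} = (16·0.9614608 − 0.9620620) / 15 = 0.9614207
T_{3}^{(3)} = 0.9614207 + (0.9614207 − 0.9616717)/63 = 0.9614167

0.96142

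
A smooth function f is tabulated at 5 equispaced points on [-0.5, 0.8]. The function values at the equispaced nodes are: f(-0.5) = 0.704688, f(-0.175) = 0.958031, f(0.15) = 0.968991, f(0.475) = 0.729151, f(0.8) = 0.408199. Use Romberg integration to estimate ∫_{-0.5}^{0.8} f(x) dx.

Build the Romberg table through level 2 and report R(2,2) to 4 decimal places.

1.0603

R(0,0) (trapezoid, 1 panel, h=1.3000): 0.723377
R(1,0) (trapezoid, 2 panels, h=0.6500): 0.991532
R(2,0) (trapezoid, 4 panels, h=0.3250): 1.044100
R(1,1) = 0.991532 + (0.991532 − 0.723377)/3 = 1.080917
R(2,1) = 1.044100 + (1.044100 − 0.991532)/3 = 1.061623
R(2,2) = 1.061623 + (1.061623 − 1.080917)/15 = 1.060337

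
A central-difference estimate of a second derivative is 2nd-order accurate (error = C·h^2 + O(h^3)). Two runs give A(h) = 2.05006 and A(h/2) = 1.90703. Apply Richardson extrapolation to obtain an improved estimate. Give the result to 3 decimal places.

1.859

Extrapolated value = (4·A(h/2) − A(h)) / (4 − 1)
= (4·1.90703 − 2.05006) / 3
= 5.57806 / 3 = 1.85935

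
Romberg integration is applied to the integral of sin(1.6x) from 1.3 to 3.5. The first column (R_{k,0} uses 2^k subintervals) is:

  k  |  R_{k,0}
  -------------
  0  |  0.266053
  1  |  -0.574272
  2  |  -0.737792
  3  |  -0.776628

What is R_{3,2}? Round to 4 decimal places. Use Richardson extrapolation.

Richardson extrapolation on the trapezoidal column (denominator 4−1=3):
R_{2,1} = -0.737792 + (-0.737792 − (-0.574272))/3 = -0.792299
R_{3,1} = (4·(-0.776628) − (-0.737792)) / 3 = -0.789573
R_{3,2} = (16·(-0.789573) − (-0.792299)) / 15 = -0.789391

-0.7894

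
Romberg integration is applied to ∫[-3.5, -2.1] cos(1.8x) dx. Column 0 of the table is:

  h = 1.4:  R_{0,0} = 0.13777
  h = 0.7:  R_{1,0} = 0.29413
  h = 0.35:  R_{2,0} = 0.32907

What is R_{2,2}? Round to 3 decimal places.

R_{1,1} = 0.29413 + (0.29413 − 0.13777)/3 = 0.34625
R_{2,1} = 0.32907 + (0.32907 − 0.29413)/3 = 0.34072
R_{2,2} = (16·0.34072 − 0.34625) / 15 = 0.34035

0.340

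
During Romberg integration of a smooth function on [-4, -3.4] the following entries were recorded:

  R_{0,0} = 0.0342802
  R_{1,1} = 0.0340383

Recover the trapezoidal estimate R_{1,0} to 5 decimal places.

0.03410

From R_{1,1} = (4·R_{1,0} − R_{0,0})/3, solve for R_{1,0}:
4·R_{1,0} = 3·0.0340383 + 0.0342802 = 0.1363951
R_{1,0} = 0.0340988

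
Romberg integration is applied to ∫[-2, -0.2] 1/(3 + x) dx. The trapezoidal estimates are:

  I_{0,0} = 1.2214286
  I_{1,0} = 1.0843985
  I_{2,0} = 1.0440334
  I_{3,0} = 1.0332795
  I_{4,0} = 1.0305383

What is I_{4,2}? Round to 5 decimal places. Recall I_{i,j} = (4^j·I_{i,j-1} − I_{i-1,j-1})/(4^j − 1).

I_{3,1} = (4·1.0332795 − 1.0440334) / 3 = 1.0296949
I_{4,1} = (4·1.0305383 − 1.0332795) / 3 = 1.0296246
I_{4,2} = 1.0296246 + (1.0296246 − 1.0296949)/15 = 1.0296199

1.02962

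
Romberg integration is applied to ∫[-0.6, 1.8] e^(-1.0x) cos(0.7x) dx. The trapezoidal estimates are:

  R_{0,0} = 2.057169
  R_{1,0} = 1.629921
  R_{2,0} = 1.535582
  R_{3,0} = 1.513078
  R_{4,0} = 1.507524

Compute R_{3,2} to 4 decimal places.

1.5057

R_{2,1} = (4·1.535582 − 1.629921) / 3 = 1.504136
R_{3,1} = 1.513078 + (1.513078 − 1.535582)/3 = 1.505577
R_{3,2} = 1.505577 + (1.505577 − 1.504136)/15 = 1.505673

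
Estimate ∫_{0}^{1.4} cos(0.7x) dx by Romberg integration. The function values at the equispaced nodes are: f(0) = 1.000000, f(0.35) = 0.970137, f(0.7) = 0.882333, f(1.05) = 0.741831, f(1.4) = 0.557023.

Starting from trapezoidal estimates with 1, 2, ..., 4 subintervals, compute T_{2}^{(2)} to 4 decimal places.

1.1864

T_{0}^{(0)} (trapezoid, 1 panel, h=1.4000): 1.089916
T_{1}^{(0)} (trapezoid, 2 panels, h=0.7000): 1.162591
T_{2}^{(0)} (trapezoid, 4 panels, h=0.3500): 1.180484
T_{1}^{(1)} = 1.162591 + (1.162591 − 1.089916)/3 = 1.186816
T_{2}^{(1)} = 1.180484 + (1.180484 − 1.162591)/3 = 1.186448
T_{2}^{(2)} = 1.186448 + (1.186448 − 1.186816)/15 = 1.186423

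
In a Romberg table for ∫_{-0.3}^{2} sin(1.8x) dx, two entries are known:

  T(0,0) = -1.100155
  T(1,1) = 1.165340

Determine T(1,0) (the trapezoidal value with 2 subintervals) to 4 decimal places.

From T(1,1) = (4·T(1,0) − T(0,0))/3, solve for T(1,0):
4·T(1,0) = 3·1.165340 + (-1.100155) = 2.395865
T(1,0) = 0.598966

0.5990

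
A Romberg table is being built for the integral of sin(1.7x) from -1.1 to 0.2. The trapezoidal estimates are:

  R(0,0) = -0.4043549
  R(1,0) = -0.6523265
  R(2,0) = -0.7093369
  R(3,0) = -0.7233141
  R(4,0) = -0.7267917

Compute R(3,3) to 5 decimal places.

-0.72795

R(1,1) = -0.6523265 + (-0.6523265 − (-0.4043549))/3 = -0.7349837
R(2,1) = -0.7093369 + (-0.7093369 − (-0.6523265))/3 = -0.7283404
R(3,1) = -0.7233141 + (-0.7233141 − (-0.7093369))/3 = -0.7279732
R(2,2) = (16·(-0.7283404) − (-0.7349837)) / 15 = -0.7278975
R(3,2) = (16·(-0.7279732) − (-0.7283404)) / 15 = -0.7279487
R(3,3) = -0.7279487 + (-0.7279487 − (-0.7278975))/63 = -0.7279495
(Column j=1 coincides with Simpson's rule on the same nodes.)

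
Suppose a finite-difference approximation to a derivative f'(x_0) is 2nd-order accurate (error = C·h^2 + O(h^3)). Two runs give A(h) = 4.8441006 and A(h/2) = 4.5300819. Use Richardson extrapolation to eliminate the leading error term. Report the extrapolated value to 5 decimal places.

4.42541

Extrapolated value = (4·A(h/2) − A(h)) / (4 − 1)
= (4·4.5300819 − 4.8441006) / 3
= 13.2762270 / 3 = 4.4254090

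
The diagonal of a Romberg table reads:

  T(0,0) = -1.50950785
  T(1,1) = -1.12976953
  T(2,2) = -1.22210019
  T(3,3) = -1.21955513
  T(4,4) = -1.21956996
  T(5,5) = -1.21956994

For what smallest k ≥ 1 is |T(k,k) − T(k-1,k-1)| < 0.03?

|T(1,1) − T(0,0)| = 0.37973832 ≥ 0.03
|T(2,2) − T(1,1)| = 0.09233066 ≥ 0.03
|T(3,3) − T(2,2)| = 0.00254506 < 0.03

k = 3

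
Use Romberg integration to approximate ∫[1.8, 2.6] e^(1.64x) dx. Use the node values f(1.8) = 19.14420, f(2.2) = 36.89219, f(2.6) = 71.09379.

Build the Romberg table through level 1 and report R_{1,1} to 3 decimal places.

31.708

R_{0,0} (trapezoid, 1 panel, h=0.8000): 36.09520
R_{1,0} (trapezoid, 2 panels, h=0.4000): 32.80447
R_{1,1} = 32.80447 + (32.80447 − 36.09520)/3 = 31.70756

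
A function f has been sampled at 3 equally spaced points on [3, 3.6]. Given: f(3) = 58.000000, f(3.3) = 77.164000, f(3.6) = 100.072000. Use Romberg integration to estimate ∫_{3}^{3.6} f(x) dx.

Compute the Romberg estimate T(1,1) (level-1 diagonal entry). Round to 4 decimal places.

46.6728

T(0,0) (trapezoid, 1 panel, h=0.6000): 47.421600
T(1,0) (trapezoid, 2 panels, h=0.3000): 46.860000
T(1,1) = 46.860000 + (46.860000 − 47.421600)/3 = 46.672800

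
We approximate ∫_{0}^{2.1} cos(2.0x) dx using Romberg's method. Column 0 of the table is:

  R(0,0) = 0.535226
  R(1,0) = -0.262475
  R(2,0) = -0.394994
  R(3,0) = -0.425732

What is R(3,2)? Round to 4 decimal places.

Richardson extrapolation on the trapezoidal column (denominator 4−1=3):
R(2,1) = -0.394994 + (-0.394994 − (-0.262475))/3 = -0.439167
R(3,1) = (4·(-0.425732) − (-0.394994)) / 3 = -0.435978
R(3,2) = -0.435978 + (-0.435978 − (-0.439167))/15 = -0.435765

-0.4358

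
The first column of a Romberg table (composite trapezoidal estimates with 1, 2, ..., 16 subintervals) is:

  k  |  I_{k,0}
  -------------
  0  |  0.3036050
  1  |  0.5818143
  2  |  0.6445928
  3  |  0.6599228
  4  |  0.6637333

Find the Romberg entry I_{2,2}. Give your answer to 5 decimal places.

0.66492

I_{1,1} = (4·0.5818143 − 0.3036050) / 3 = 0.6745507
I_{2,1} = (4·0.6445928 − 0.5818143) / 3 = 0.6655190
I_{2,2} = (16·0.6655190 − 0.6745507) / 15 = 0.6649169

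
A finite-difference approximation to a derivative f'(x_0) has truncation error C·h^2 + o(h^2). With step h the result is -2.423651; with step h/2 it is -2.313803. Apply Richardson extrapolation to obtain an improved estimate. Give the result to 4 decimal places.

-2.2772

Extrapolated value = (4·A(h/2) − A(h)) / (4 − 1)
= (4·(-2.313803) − (-2.423651)) / 3
= -6.831561 / 3 = -2.277187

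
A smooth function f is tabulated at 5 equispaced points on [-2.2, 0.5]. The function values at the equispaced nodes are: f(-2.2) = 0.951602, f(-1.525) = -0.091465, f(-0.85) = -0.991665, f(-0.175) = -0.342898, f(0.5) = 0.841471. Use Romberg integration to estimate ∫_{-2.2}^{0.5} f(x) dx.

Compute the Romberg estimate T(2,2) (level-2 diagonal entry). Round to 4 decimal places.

-0.3974

T(0,0) (trapezoid, 1 panel, h=2.7000): 2.420649
T(1,0) (trapezoid, 2 panels, h=1.3500): -0.128423
T(2,0) (trapezoid, 4 panels, h=0.6750): -0.357407
T(1,1) = -0.128423 + (-0.128423 − 2.420649)/3 = -0.978114
T(2,1) = -0.357407 + (-0.357407 − (-0.128423))/3 = -0.433735
T(2,2) = -0.433735 + (-0.433735 − (-0.978114))/15 = -0.397443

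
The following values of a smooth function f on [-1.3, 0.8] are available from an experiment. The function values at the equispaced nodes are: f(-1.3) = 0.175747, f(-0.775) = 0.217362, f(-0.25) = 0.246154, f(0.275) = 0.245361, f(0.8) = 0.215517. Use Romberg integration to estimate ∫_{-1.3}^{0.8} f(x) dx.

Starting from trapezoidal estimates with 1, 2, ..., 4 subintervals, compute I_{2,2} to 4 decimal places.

I_{0,0} (trapezoid, 1 panel, h=2.1000): 0.410827
I_{1,0} (trapezoid, 2 panels, h=1.0500): 0.463875
I_{2,0} (trapezoid, 4 panels, h=0.5250): 0.474867
I_{1,1} = 0.463875 + (0.463875 − 0.410827)/3 = 0.481558
I_{2,1} = 0.474867 + (0.474867 − 0.463875)/3 = 0.478531
I_{2,2} = 0.478531 + (0.478531 − 0.481558)/15 = 0.478329

0.4783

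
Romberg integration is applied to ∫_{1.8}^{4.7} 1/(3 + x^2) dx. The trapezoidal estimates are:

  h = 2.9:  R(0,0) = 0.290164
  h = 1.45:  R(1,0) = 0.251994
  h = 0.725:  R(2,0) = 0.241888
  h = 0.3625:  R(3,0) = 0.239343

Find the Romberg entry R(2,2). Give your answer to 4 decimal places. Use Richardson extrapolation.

Richardson extrapolation on the trapezoidal column (denominator 4−1=3):
R(1,1) = (4·0.251994 − 0.290164) / 3 = 0.239271
R(2,1) = (4·0.241888 − 0.251994) / 3 = 0.238519
R(2,2) = (16·0.238519 − 0.239271) / 15 = 0.238469

0.2385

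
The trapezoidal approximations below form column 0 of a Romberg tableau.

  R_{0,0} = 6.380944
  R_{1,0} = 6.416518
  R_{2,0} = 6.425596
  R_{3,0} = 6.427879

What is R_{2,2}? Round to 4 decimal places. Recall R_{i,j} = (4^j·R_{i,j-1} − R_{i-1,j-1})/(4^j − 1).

6.4286

Richardson extrapolation on the trapezoidal column (denominator 4−1=3):
R_{1,1} = (4·6.416518 − 6.380944) / 3 = 6.428376
R_{2,1} = (4·6.425596 − 6.416518) / 3 = 6.428622
R_{2,2} = (16·6.428622 − 6.428376) / 15 = 6.428638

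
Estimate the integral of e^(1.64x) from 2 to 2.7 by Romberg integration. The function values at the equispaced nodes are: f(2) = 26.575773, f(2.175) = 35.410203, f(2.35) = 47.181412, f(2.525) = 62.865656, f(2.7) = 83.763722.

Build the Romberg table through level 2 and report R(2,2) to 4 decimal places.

34.8707

R(0,0) (trapezoid, 1 panel, h=0.7000): 38.618823
R(1,0) (trapezoid, 2 panels, h=0.3500): 35.822906
R(2,0) (trapezoid, 4 panels, h=0.1750): 35.109728
R(1,1) = 35.822906 + (35.822906 − 38.618823)/3 = 34.890934
R(2,1) = 35.109728 + (35.109728 − 35.822906)/3 = 34.872002
R(2,2) = 34.872002 + (34.872002 − 34.890934)/15 = 34.870740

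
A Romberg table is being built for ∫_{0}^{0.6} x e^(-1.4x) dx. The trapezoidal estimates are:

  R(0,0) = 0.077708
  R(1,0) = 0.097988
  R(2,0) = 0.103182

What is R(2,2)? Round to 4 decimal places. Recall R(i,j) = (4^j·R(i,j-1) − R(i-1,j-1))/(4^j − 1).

0.1049

Richardson extrapolation on the trapezoidal column (denominator 4−1=3):
R(1,1) = (4·0.097988 − 0.077708) / 3 = 0.104748
R(2,1) = 0.103182 + (0.103182 − 0.097988)/3 = 0.104913
R(2,2) = 0.104913 + (0.104913 − 0.104748)/15 = 0.104924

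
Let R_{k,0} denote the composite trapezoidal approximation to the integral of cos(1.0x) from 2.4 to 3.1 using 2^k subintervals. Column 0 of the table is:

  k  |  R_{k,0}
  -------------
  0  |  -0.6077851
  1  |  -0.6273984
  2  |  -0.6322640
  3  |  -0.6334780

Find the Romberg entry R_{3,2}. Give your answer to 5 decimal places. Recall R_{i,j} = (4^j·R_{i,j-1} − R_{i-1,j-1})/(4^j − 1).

R_{2,1} = -0.6322640 + (-0.6322640 − (-0.6273984))/3 = -0.6338859
R_{3,1} = -0.6334780 + (-0.6334780 − (-0.6322640))/3 = -0.6338827
R_{3,2} = -0.6338827 + (-0.6338827 − (-0.6338859))/15 = -0.6338825
(Column j=1 coincides with Simpson's rule on the same nodes.)

-0.63388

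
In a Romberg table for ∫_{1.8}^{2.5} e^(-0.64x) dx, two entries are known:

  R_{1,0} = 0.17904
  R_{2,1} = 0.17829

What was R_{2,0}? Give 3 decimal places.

From R_{2,1} = (4·R_{2,0} − R_{1,0})/3, solve for R_{2,0}:
4·R_{2,0} = 3·0.17829 + 0.17904 = 0.71391
R_{2,0} = 0.17848

0.178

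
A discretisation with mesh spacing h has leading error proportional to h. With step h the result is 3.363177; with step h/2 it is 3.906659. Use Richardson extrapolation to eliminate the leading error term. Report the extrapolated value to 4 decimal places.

Extrapolated value = (2·A(h/2) − A(h)) / (2 − 1)
= (2·3.906659 − 3.363177) / 1
= 4.450141 / 1 = 4.450141

4.4501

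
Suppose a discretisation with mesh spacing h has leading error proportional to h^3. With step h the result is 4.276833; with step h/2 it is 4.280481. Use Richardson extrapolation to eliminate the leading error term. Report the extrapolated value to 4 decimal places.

4.2810

Extrapolated value = (8·A(h/2) − A(h)) / (8 − 1)
= (8·4.280481 − 4.276833) / 7
= 29.967015 / 7 = 4.281002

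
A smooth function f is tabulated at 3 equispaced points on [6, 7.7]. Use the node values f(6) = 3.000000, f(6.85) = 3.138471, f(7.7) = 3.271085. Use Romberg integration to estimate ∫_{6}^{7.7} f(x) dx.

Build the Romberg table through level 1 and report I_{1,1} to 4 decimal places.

I_{0,0} (trapezoid, 1 panel, h=1.7000): 5.330422
I_{1,0} (trapezoid, 2 panels, h=0.8500): 5.332911
I_{1,1} = 5.332911 + (5.332911 − 5.330422)/3 = 5.333741

5.3337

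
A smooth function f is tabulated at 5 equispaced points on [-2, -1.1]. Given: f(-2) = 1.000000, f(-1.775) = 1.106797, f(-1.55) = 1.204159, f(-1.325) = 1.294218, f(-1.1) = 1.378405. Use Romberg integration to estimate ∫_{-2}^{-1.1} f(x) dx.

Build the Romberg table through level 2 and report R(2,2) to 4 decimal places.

R(0,0) (trapezoid, 1 panel, h=0.9000): 1.070282
R(1,0) (trapezoid, 2 panels, h=0.4500): 1.077013
R(2,0) (trapezoid, 4 panels, h=0.2250): 1.078735
R(1,1) = 1.077013 + (1.077013 − 1.070282)/3 = 1.079257
R(2,1) = 1.078735 + (1.078735 − 1.077013)/3 = 1.079309
R(2,2) = 1.079309 + (1.079309 − 1.079257)/15 = 1.079312

1.0793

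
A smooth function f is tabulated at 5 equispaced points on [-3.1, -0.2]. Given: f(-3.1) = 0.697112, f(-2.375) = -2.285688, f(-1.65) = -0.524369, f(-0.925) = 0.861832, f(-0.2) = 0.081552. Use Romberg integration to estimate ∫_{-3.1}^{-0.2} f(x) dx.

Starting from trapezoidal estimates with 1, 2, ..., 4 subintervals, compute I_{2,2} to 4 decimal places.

-1.4953

I_{0,0} (trapezoid, 1 panel, h=2.9000): 1.129063
I_{1,0} (trapezoid, 2 panels, h=1.4500): -0.195804
I_{2,0} (trapezoid, 4 panels, h=0.7250): -1.130197
I_{1,1} = -0.195804 + (-0.195804 − 1.129063)/3 = -0.637426
I_{2,1} = -1.130197 + (-1.130197 − (-0.195804))/3 = -1.441661
I_{2,2} = -1.441661 + (-1.441661 − (-0.637426))/15 = -1.495277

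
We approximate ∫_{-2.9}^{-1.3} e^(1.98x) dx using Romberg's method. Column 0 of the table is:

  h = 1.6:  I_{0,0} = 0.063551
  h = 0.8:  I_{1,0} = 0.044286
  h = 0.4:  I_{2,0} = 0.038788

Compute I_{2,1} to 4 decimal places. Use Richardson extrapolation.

I_{2,1} = 0.038788 + (0.038788 − 0.044286)/3 = 0.036955

0.0370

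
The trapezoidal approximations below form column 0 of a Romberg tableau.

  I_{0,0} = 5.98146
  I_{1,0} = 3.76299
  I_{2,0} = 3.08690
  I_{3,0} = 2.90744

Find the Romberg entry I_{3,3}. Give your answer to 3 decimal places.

2.847

Richardson extrapolation on the trapezoidal column (denominator 4−1=3):
I_{1,1} = 3.76299 + (3.76299 − 5.98146)/3 = 3.02350
I_{2,1} = 3.08690 + (3.08690 − 3.76299)/3 = 2.86154
I_{3,1} = (4·2.90744 − 3.08690) / 3 = 2.84762
I_{2,2} = 2.86154 + (2.86154 − 3.02350)/15 = 2.85074
I_{3,2} = (16·2.84762 − 2.86154) / 15 = 2.84669
I_{3,3} = 2.84669 + (2.84669 − 2.85074)/63 = 2.84663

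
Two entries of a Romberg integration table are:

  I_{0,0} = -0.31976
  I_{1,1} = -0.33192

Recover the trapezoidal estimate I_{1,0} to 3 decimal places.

From I_{1,1} = (4·I_{1,0} − I_{0,0})/3, solve for I_{1,0}:
4·I_{1,0} = 3·(-0.33192) + (-0.31976) = -1.31552
I_{1,0} = -0.32888

-0.329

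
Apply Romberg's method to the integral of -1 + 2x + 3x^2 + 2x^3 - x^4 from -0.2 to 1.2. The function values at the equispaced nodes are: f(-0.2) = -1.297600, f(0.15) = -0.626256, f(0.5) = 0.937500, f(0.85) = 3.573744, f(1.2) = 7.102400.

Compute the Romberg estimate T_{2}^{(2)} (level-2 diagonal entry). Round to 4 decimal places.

T_{0}^{(0)} (trapezoid, 1 panel, h=1.4000): 4.063360
T_{1}^{(0)} (trapezoid, 2 panels, h=0.7000): 2.687930
T_{2}^{(0)} (trapezoid, 4 panels, h=0.3500): 2.375586
T_{1}^{(1)} = 2.687930 + (2.687930 − 4.063360)/3 = 2.229453
T_{2}^{(1)} = 2.375586 + (2.375586 − 2.687930)/3 = 2.271471
T_{2}^{(2)} = 2.271471 + (2.271471 − 2.229453)/15 = 2.274272

2.2743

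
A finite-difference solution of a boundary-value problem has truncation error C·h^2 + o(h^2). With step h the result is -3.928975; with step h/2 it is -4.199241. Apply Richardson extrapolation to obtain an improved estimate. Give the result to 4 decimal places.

The leading error scales as h^2; refining by a factor of 2 reduces it by 2^2 = 4.
Extrapolated value = (4·A(h/2) − A(h)) / (4 − 1)
= (4·(-4.199241) − (-3.928975)) / 3
= -12.867989 / 3 = -4.289330

-4.2893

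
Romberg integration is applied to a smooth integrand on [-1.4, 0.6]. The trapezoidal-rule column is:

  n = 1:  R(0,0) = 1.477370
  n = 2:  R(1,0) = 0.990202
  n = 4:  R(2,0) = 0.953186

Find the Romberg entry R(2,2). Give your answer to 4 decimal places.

0.9484

Richardson extrapolation on the trapezoidal column (denominator 4−1=3):
R(1,1) = 0.990202 + (0.990202 − 1.477370)/3 = 0.827813
R(2,1) = (4·0.953186 − 0.990202) / 3 = 0.940847
R(2,2) = (16·0.940847 − 0.827813) / 15 = 0.948383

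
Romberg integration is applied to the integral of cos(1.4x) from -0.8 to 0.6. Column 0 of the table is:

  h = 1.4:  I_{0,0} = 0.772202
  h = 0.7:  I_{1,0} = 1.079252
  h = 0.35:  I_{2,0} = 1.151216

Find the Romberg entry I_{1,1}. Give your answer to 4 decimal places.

1.1816

Richardson extrapolation on the trapezoidal column (denominator 4−1=3):
I_{1,1} = 1.079252 + (1.079252 − 0.772202)/3 = 1.181602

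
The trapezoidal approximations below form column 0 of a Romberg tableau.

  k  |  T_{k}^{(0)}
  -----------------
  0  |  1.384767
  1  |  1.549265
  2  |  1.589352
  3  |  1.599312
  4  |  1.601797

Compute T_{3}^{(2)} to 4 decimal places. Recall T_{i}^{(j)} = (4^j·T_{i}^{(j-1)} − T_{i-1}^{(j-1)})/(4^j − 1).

1.6026

Richardson extrapolation on the trapezoidal column (denominator 4−1=3):
T_{2}^{(1)} = (4·1.589352 − 1.549265) / 3 = 1.602714
T_{3}^{(1)} = (4·1.599312 − 1.589352) / 3 = 1.602632
T_{3}^{(2)} = 1.602632 + (1.602632 − 1.602714)/15 = 1.602627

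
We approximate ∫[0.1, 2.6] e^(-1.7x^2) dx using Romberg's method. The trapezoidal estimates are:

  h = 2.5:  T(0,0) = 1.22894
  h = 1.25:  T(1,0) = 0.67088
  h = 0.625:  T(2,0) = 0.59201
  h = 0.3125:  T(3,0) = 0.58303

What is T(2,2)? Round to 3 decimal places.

0.571

T(1,1) = 0.67088 + (0.67088 − 1.22894)/3 = 0.48486
T(2,1) = (4·0.59201 − 0.67088) / 3 = 0.56572
T(2,2) = (16·0.56572 − 0.48486) / 15 = 0.57111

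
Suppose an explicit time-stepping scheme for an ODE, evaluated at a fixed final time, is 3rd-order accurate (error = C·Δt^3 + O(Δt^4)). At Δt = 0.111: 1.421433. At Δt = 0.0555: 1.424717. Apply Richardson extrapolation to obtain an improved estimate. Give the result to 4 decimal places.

The leading error scales as Δt^3; refining by a factor of 2 reduces it by 2^3 = 8.
Extrapolated value = (8·A(Δt/2) − A(Δt)) / (8 − 1)
= (8·1.424717 − 1.421433) / 7
= 9.976303 / 7 = 1.425186

1.4252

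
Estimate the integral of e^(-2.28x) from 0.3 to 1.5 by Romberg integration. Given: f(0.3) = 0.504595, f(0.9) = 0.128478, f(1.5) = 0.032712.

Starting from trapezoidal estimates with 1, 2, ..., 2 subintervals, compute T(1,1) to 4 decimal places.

T(0,0) (trapezoid, 1 panel, h=1.2000): 0.322384
T(1,0) (trapezoid, 2 panels, h=0.6000): 0.238279
T(1,1) = 0.238279 + (0.238279 − 0.322384)/3 = 0.210244

0.2102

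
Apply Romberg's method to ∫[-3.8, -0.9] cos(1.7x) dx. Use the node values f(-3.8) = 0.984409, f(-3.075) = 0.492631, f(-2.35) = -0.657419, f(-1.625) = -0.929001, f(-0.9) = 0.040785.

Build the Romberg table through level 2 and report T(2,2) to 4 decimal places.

T(0,0) (trapezoid, 1 panel, h=2.9000): 1.486531
T(1,0) (trapezoid, 2 panels, h=1.4500): -0.209992
T(2,0) (trapezoid, 4 panels, h=0.7250): -0.421364
T(1,1) = -0.209992 + (-0.209992 − 1.486531)/3 = -0.775500
T(2,1) = -0.421364 + (-0.421364 − (-0.209992))/3 = -0.491821
T(2,2) = -0.491821 + (-0.491821 − (-0.775500))/15 = -0.472909

-0.4729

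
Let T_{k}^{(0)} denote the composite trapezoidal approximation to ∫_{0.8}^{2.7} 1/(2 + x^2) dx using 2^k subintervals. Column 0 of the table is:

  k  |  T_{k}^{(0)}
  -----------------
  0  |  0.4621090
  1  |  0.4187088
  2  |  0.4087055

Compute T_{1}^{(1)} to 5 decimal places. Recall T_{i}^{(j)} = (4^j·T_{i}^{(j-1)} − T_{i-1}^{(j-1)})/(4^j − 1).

0.40424

Richardson extrapolation on the trapezoidal column (denominator 4−1=3):
T_{1}^{(1)} = (4·0.4187088 − 0.4621090) / 3 = 0.4042421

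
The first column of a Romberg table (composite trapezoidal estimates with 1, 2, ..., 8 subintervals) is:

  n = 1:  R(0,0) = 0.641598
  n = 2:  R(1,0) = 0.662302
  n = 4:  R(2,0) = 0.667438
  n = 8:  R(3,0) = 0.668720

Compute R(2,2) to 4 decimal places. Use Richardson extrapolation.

R(1,1) = (4·0.662302 − 0.641598) / 3 = 0.669203
R(2,1) = (4·0.667438 − 0.662302) / 3 = 0.669150
R(2,2) = (16·0.669150 − 0.669203) / 15 = 0.669146

0.6691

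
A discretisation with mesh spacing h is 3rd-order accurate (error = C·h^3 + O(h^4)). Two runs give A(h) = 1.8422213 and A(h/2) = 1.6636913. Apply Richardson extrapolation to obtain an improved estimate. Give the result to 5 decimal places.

Extrapolated value = (8·A(h/2) − A(h)) / (8 − 1)
= (8·1.6636913 − 1.8422213) / 7
= 11.4673091 / 7 = 1.6381870

1.63819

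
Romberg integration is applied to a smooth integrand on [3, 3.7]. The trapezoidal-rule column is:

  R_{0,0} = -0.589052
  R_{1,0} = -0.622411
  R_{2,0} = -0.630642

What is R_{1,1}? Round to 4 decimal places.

-0.6335

R_{1,1} = -0.622411 + (-0.622411 − (-0.589052))/3 = -0.633531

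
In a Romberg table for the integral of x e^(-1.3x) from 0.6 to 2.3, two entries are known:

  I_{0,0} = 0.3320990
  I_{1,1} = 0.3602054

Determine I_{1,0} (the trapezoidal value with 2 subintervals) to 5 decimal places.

From I_{1,1} = (4·I_{1,0} − I_{0,0})/3, solve for I_{1,0}:
4·I_{1,0} = 3·0.3602054 + 0.3320990 = 1.4127152
I_{1,0} = 0.3531788

0.35318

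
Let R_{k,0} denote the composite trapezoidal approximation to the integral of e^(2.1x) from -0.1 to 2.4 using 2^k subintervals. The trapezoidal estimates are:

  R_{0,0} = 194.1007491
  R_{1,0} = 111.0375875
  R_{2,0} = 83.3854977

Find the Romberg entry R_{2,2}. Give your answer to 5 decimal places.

Richardson extrapolation on the trapezoidal column (denominator 4−1=3):
R_{1,1} = 111.0375875 + (111.0375875 − 194.1007491)/3 = 83.3498670
R_{2,1} = (4·83.3854977 − 111.0375875) / 3 = 74.1681344
R_{2,2} = 74.1681344 + (74.1681344 − 83.3498670)/15 = 73.5560189

73.55602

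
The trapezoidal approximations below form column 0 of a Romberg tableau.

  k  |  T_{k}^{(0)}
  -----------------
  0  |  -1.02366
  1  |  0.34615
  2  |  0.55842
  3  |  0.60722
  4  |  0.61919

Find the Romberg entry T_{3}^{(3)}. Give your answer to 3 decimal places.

0.623

Richardson extrapolation on the trapezoidal column (denominator 4−1=3):
T_{1}^{(1)} = 0.34615 + (0.34615 − (-1.02366))/3 = 0.80275
T_{2}^{(1)} = (4·0.55842 − 0.34615) / 3 = 0.62918
T_{3}^{(1)} = (4·0.60722 − 0.55842) / 3 = 0.62349
T_{2}^{(2)} = 0.62918 + (0.62918 − 0.80275)/15 = 0.61761
T_{3}^{(2)} = (16·0.62349 − 0.62918) / 15 = 0.62311
T_{3}^{(3)} = 0.62311 + (0.62311 − 0.61761)/63 = 0.62320
(Column j=1 coincides with Simpson's rule on the same nodes.)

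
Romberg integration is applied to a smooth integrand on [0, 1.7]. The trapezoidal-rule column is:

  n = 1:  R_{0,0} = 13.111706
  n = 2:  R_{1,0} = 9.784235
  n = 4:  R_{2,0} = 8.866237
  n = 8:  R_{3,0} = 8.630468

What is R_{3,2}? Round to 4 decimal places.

R_{2,1} = 8.866237 + (8.866237 − 9.784235)/3 = 8.560238
R_{3,1} = (4·8.630468 − 8.866237) / 3 = 8.551878
R_{3,2} = 8.551878 + (8.551878 − 8.560238)/15 = 8.551321

8.5513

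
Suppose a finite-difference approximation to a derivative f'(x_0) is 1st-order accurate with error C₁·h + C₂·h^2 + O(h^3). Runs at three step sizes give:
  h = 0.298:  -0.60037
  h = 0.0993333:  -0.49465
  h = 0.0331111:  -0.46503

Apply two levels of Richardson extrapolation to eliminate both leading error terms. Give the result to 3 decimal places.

First eliminate the h term (factor 3^1 = 3):
  B₁ = (3·(-0.49465) − (-0.60037))/2 = -0.44179
  B₂ = (3·(-0.46503) − (-0.49465))/2 = -0.45022
Then eliminate the h^2 term (factor 3^2 = 9):
  (9·(-0.45022) − (-0.44179))/8 = -0.45127

-0.451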